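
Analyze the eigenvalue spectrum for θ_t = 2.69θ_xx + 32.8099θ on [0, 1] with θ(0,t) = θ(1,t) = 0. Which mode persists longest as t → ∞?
Eigenvalues: λₙ = 2.69n²π²/1² - 32.8099.
First three modes:
  n=1: λ₁ = 2.69π² - 32.8099 ≈ -6.261
  n=2: λ₂ = 10.76π² - 32.8099 ≈ 73.387
  n=3: λ₃ = 24.21π² - 32.8099 ≈ 206.133
Since 2.69π² ≈ 26.549 < 32.8099, λ₁ < 0.
The n=1 mode grows fastest (−λₙ is largest for n=1) → dominates.
Asymptotic: θ ~ c₁ sin(πx/1) e^{6.261t} (exponential growth at rate −λ₁ ≈ 6.261).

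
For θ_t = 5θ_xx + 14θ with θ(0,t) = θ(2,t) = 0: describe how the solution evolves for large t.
θ grows unboundedly. Reaction dominates diffusion (r=14 > κπ²/L²≈12.34); solution grows exponentially.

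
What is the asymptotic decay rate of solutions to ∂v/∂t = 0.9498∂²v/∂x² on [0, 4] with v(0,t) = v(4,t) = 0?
Eigenvalues: λₙ = 0.9498n²π²/4².
First three modes:
  n=1: λ₁ = 0.9498π²/4² ≈ 0.586
  n=2: λ₂ = 3.7992π²/4² ≈ 2.344 (4× faster decay)
  n=3: λ₃ = 8.5482π²/4² ≈ 5.273 (9× faster decay)
As t → ∞, higher modes decay exponentially faster. The n=1 mode dominates: v ~ c₁ sin(πx/4) e^{-λ₁t}.
Decay rate: λ₁ = 0.9498π²/4² ≈ 0.586.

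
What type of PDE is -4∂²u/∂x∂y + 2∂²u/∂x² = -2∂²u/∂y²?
Rewriting in standard form: 2∂²u/∂x² - 4∂²u/∂x∂y + 2∂²u/∂y² = 0. With A = 2, B = -4, C = 2, the discriminant is 0. This is a parabolic PDE.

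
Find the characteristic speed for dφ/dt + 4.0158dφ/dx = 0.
Speed = 4.0158. Information travels along x - 4.0158t = const (rightward).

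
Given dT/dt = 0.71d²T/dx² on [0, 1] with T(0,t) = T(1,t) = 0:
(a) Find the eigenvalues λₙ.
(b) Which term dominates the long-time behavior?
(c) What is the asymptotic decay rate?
Eigenvalues: λₙ = 0.71n²π².
First three modes:
  n=1: λ₁ = 0.71π² ≈ 7.007
  n=2: λ₂ = 2.84π² ≈ 28.03 (4× faster decay)
  n=3: λ₃ = 6.39π² ≈ 63.067 (9× faster decay)
As t → ∞, higher modes decay exponentially faster. The n=1 mode dominates: T ~ c₁ sin(πx) e^{-λ₁t}.
Decay rate: λ₁ = 0.71π² ≈ 7.007.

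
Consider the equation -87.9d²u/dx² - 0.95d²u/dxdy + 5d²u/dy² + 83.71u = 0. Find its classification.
Hyperbolic. (A = -87.9, B = -0.95, C = 5 gives B² - 4AC = 1758.9025.)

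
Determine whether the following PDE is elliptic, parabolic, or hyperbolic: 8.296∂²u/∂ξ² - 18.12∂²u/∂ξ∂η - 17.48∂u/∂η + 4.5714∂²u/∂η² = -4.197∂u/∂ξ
Rewriting in standard form: 8.296∂²u/∂ξ² - 18.12∂²u/∂ξ∂η + 4.5714∂²u/∂η² + 4.197∂u/∂ξ - 17.48∂u/∂η = 0. Coefficients: A = 8.296, B = -18.12, C = 4.5714. B² - 4AC = 176.6370624, which is positive, so the equation is hyperbolic.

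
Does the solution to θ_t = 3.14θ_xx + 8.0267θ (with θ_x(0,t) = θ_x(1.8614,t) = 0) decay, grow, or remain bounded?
θ grows unboundedly. With Neumann BCs the constant mode has diffusion eigenvalue 0, so any r > 0 makes it grow like e^(8.0267t); solution grows exponentially.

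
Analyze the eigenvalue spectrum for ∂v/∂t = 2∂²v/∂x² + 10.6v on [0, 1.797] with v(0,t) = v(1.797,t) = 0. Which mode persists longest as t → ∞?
Eigenvalues: λₙ = 2n²π²/1.797² - 10.6.
First three modes:
  n=1: λ₁ = 2π²/1.797² - 10.6 ≈ -4.487
  n=2: λ₂ = 8π²/1.797² - 10.6 ≈ 13.851
  n=3: λ₃ = 18π²/1.797² - 10.6 ≈ 44.414
Since 2π²/1.797² ≈ 6.113 < 10.6, λ₁ < 0.
The n=1 mode grows fastest (−λₙ is largest for n=1) → dominates.
Asymptotic: v ~ c₁ sin(πx/1.797) e^{4.487t} (exponential growth at rate −λ₁ ≈ 4.487).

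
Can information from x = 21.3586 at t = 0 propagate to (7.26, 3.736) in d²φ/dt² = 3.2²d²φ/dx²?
No. The domain of dependence is [-4.6952, 19.2152], and 21.3586 is outside this interval.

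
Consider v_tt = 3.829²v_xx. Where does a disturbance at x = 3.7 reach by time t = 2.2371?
Domain of influence: [-4.8658559, 12.2658559]. Data at x = 3.7 spreads outward at speed 3.829.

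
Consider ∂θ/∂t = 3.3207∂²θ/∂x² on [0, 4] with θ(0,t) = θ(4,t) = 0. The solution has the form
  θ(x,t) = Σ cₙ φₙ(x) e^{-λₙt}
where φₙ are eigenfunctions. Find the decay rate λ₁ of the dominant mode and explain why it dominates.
Eigenvalues: λₙ = 3.3207n²π²/4².
First three modes:
  n=1: λ₁ = 3.3207π²/4² ≈ 2.048
  n=2: λ₂ = 13.2828π²/4² ≈ 8.193 (4× faster decay)
  n=3: λ₃ = 29.8863π²/4² ≈ 18.435 (9× faster decay)
As t → ∞, higher modes decay exponentially faster. The n=1 mode dominates: θ ~ c₁ sin(πx/4) e^{-λ₁t}.
Decay rate: λ₁ = 3.3207π²/4² ≈ 2.048.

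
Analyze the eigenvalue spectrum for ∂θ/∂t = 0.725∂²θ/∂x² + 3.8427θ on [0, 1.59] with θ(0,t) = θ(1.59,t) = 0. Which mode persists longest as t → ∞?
Eigenvalues: λₙ = 0.725n²π²/1.59² - 3.8427.
First three modes:
  n=1: λ₁ = 0.725π²/1.59² - 3.8427 ≈ -1.012
  n=2: λ₂ = 2.9π²/1.59² - 3.8427 ≈ 7.479
  n=3: λ₃ = 6.525π²/1.59² - 3.8427 ≈ 21.631
Since 0.725π²/1.59² ≈ 2.83 < 3.8427, λ₁ < 0.
The n=1 mode grows fastest (−λₙ is largest for n=1) → dominates.
Asymptotic: θ ~ c₁ sin(πx/1.59) e^{1.012t} (exponential growth at rate −λ₁ ≈ 1.012).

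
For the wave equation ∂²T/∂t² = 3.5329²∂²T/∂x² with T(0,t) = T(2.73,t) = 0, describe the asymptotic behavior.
T oscillates (no decay). Energy is conserved; the solution oscillates indefinitely as standing waves.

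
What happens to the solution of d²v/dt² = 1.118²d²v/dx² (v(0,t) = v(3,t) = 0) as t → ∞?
v oscillates (no decay). Energy is conserved; the solution oscillates indefinitely as standing waves.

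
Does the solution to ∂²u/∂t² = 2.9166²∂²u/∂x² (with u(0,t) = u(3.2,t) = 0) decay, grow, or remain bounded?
u oscillates (no decay). Energy is conserved; the solution oscillates indefinitely as standing waves.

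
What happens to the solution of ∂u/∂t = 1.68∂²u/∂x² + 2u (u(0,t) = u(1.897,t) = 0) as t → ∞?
u → 0. Diffusion dominates reaction (r=2 < κπ²/L²≈4.61); solution decays.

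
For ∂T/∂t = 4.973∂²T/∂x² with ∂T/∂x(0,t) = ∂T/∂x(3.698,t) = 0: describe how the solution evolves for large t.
T → constant (steady state). Heat is conserved (no flux at boundaries); solution approaches the spatial average.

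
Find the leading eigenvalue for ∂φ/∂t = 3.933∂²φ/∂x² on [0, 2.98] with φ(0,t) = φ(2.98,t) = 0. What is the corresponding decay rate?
Eigenvalues: λₙ = 3.933n²π²/2.98².
First three modes:
  n=1: λ₁ = 3.933π²/2.98² ≈ 4.371
  n=2: λ₂ = 15.732π²/2.98² ≈ 17.484 (4× faster decay)
  n=3: λ₃ = 35.397π²/2.98² ≈ 39.34 (9× faster decay)
As t → ∞, higher modes decay exponentially faster. The n=1 mode dominates: φ ~ c₁ sin(πx/2.98) e^{-λ₁t}.
Decay rate: λ₁ = 3.933π²/2.98² ≈ 4.371.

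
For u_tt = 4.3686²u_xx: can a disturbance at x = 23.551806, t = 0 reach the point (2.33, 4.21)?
No. The domain of dependence is [-16.061806, 20.721806], and 23.551806 is outside this interval.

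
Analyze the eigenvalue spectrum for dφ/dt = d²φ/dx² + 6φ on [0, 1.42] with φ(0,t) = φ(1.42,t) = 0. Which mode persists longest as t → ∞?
Eigenvalues: λₙ = n²π²/1.42² - 6.
First three modes:
  n=1: λ₁ = π²/1.42² - 6 ≈ -1.105
  n=2: λ₂ = 4π²/1.42² - 6 ≈ 13.579
  n=3: λ₃ = 9π²/1.42² - 6 ≈ 38.052
Since π²/1.42² ≈ 4.895 < 6, λ₁ < 0.
The n=1 mode grows fastest (−λₙ is largest for n=1) → dominates.
Asymptotic: φ ~ c₁ sin(πx/1.42) e^{1.105t} (exponential growth at rate −λ₁ ≈ 1.105).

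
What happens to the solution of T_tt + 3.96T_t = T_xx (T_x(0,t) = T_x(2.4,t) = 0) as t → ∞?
T → constant (steady state). Damping (γ=3.96) dissipates the nonconstant modes; with Neumann BCs the spatial average obeys M''+γM'=0 and tends to a finite limit.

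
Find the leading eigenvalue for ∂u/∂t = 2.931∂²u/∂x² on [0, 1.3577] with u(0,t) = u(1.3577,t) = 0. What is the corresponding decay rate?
Eigenvalues: λₙ = 2.931n²π²/1.3577².
First three modes:
  n=1: λ₁ = 2.931π²/1.3577² ≈ 15.693
  n=2: λ₂ = 11.724π²/1.3577² ≈ 62.772 (4× faster decay)
  n=3: λ₃ = 26.379π²/1.3577² ≈ 141.238 (9× faster decay)
As t → ∞, higher modes decay exponentially faster. The n=1 mode dominates: u ~ c₁ sin(πx/1.3577) e^{-λ₁t}.
Decay rate: λ₁ = 2.931π²/1.3577² ≈ 15.693.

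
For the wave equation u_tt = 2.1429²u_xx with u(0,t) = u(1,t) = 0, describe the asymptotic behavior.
u oscillates (no decay). Energy is conserved; the solution oscillates indefinitely as standing waves.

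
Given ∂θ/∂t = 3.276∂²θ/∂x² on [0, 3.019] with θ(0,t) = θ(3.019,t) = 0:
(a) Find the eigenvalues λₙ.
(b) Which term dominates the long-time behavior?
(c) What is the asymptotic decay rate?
Eigenvalues: λₙ = 3.276n²π²/3.019².
First three modes:
  n=1: λ₁ = 3.276π²/3.019² ≈ 3.547
  n=2: λ₂ = 13.104π²/3.019² ≈ 14.19 (4× faster decay)
  n=3: λ₃ = 29.484π²/3.019² ≈ 31.927 (9× faster decay)
As t → ∞, higher modes decay exponentially faster. The n=1 mode dominates: θ ~ c₁ sin(πx/3.019) e^{-λ₁t}.
Decay rate: λ₁ = 3.276π²/3.019² ≈ 3.547.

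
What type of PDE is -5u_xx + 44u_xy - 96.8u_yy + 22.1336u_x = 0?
With A = -5, B = 44, C = -96.8, the discriminant is 0. This is a parabolic PDE.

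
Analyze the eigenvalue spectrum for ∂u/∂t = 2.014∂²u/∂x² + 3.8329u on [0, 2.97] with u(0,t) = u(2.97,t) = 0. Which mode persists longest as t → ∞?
Eigenvalues: λₙ = 2.014n²π²/2.97² - 3.8329.
First three modes:
  n=1: λ₁ = 2.014π²/2.97² - 3.8329 ≈ -1.579
  n=2: λ₂ = 8.056π²/2.97² - 3.8329 ≈ 5.181
  n=3: λ₃ = 18.126π²/2.97² - 3.8329 ≈ 16.448
Since 2.014π²/2.97² ≈ 2.253 < 3.8329, λ₁ < 0.
The n=1 mode grows fastest (−λₙ is largest for n=1) → dominates.
Asymptotic: u ~ c₁ sin(πx/2.97) e^{1.579t} (exponential growth at rate −λ₁ ≈ 1.579).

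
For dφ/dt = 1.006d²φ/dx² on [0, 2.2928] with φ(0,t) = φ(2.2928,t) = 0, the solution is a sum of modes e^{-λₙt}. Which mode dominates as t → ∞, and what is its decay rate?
Eigenvalues: λₙ = 1.006n²π²/2.2928².
First three modes:
  n=1: λ₁ = 1.006π²/2.2928² ≈ 1.889
  n=2: λ₂ = 4.024π²/2.2928² ≈ 7.555 (4× faster decay)
  n=3: λ₃ = 9.054π²/2.2928² ≈ 16.998 (9× faster decay)
As t → ∞, higher modes decay exponentially faster. The n=1 mode dominates: φ ~ c₁ sin(πx/2.2928) e^{-λ₁t}.
Decay rate: λ₁ = 1.006π²/2.2928² ≈ 1.889.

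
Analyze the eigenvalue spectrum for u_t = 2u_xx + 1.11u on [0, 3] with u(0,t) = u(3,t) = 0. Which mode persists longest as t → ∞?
Eigenvalues: λₙ = 2n²π²/3² - 1.11.
First three modes:
  n=1: λ₁ = 2π²/3² - 1.11 ≈ 1.083
  n=2: λ₂ = 8π²/3² - 1.11 ≈ 7.663
  n=3: λ₃ = 18π²/3² - 1.11 ≈ 18.629
Since 2π²/3² ≈ 2.193 > 1.11, all λₙ > 0.
The n=1 mode decays slowest → dominates as t → ∞.
Asymptotic: u ~ c₁ sin(πx/3) e^{-λ₁t} with decay rate λ₁ ≈ 1.083.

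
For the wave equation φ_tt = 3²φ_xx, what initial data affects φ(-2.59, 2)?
Domain of dependence: [-8.59, 3.41]. Signals travel at speed 3, so data within |x - -2.59| ≤ 3·2 = 6 can reach the point.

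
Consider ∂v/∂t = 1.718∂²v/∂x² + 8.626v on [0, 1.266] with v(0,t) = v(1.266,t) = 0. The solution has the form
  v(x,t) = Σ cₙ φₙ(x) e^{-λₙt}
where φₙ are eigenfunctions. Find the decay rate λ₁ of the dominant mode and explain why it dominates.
Eigenvalues: λₙ = 1.718n²π²/1.266² - 8.626.
First three modes:
  n=1: λ₁ = 1.718π²/1.266² - 8.626 ≈ 1.953
  n=2: λ₂ = 6.872π²/1.266² - 8.626 ≈ 33.691
  n=3: λ₃ = 15.462π²/1.266² - 8.626 ≈ 86.587
Since 1.718π²/1.266² ≈ 10.579 > 8.626, all λₙ > 0.
The n=1 mode decays slowest → dominates as t → ∞.
Asymptotic: v ~ c₁ sin(πx/1.266) e^{-λ₁t} with decay rate λ₁ ≈ 1.953.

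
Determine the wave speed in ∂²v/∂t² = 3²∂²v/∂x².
Speed = 3. Information travels along characteristics x = x₀ ± 3t.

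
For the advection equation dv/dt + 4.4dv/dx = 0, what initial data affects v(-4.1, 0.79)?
A single point: x = -7.576. The characteristic through (-4.1, 0.79) is x - 4.4t = const, so x = -4.1 - 4.4·0.79 = -7.576.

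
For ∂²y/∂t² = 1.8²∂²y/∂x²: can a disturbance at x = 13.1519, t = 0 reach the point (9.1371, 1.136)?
No. The domain of dependence is [7.0923, 11.1819], and 13.1519 is outside this interval.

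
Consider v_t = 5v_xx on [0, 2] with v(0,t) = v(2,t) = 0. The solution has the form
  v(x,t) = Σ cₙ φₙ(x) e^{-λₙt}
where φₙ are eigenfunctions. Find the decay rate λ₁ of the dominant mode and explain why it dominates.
Eigenvalues: λₙ = 5n²π²/2².
First three modes:
  n=1: λ₁ = 5π²/2² ≈ 12.337
  n=2: λ₂ = 20π²/2² ≈ 49.348 (4× faster decay)
  n=3: λ₃ = 45π²/2² ≈ 111.033 (9× faster decay)
As t → ∞, higher modes decay exponentially faster. The n=1 mode dominates: v ~ c₁ sin(πx/2) e^{-λ₁t}.
Decay rate: λ₁ = 5π²/2² ≈ 12.337.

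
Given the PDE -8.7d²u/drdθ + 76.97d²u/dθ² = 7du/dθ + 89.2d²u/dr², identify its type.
Rewriting in standard form: -89.2d²u/dr² - 8.7d²u/drdθ + 76.97d²u/dθ² - 7du/dθ = 0. The second-order coefficients are A = -89.2, B = -8.7, C = 76.97. Since B² - 4AC = 27538.586 > 0, this is a hyperbolic PDE.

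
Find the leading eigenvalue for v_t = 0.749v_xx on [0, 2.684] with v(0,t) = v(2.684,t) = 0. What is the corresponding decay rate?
Eigenvalues: λₙ = 0.749n²π²/2.684².
First three modes:
  n=1: λ₁ = 0.749π²/2.684² ≈ 1.026
  n=2: λ₂ = 2.996π²/2.684² ≈ 4.105 (4× faster decay)
  n=3: λ₃ = 6.741π²/2.684² ≈ 9.235 (9× faster decay)
As t → ∞, higher modes decay exponentially faster. The n=1 mode dominates: v ~ c₁ sin(πx/2.684) e^{-λ₁t}.
Decay rate: λ₁ = 0.749π²/2.684² ≈ 1.026.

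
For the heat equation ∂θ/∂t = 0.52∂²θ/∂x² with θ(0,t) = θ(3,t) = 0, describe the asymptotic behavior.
θ → 0. Heat diffuses out through both boundaries.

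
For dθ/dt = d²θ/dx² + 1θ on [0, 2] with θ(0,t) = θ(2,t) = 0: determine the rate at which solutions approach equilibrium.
Eigenvalues: λₙ = n²π²/2² - 1.
First three modes:
  n=1: λ₁ = π²/2² - 1 ≈ 1.467
  n=2: λ₂ = 4π²/2² - 1 ≈ 8.87
  n=3: λ₃ = 9π²/2² - 1 ≈ 21.207
Since π²/2² ≈ 2.467 > 1, all λₙ > 0.
The n=1 mode decays slowest → dominates as t → ∞.
Asymptotic: θ ~ c₁ sin(πx/2) e^{-λ₁t} with decay rate λ₁ ≈ 1.467.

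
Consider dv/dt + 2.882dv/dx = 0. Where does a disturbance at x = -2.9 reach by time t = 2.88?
At x = 5.40016. The characteristic carries data from (-2.9, 0) to (5.40016, 2.88).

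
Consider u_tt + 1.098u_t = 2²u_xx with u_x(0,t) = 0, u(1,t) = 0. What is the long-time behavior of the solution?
As t → ∞, u → 0. Damping (γ=1.098) dissipates energy; oscillations decay exponentially.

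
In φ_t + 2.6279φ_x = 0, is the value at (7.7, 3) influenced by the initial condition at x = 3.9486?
No. Only data at x = -0.1837 affects (7.7, 3). Advection has one-way propagation along characteristics.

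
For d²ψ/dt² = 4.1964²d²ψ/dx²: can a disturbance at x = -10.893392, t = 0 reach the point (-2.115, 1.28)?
No. The domain of dependence is [-7.486392, 3.256392], and -10.893392 is outside this interval.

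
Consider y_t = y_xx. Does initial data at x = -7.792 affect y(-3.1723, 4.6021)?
Yes, for any finite x. The heat equation has infinite propagation speed, so all initial data affects all points at any t > 0.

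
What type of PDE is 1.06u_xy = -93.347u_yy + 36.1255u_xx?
Rewriting in standard form: -36.1255u_xx + 1.06u_xy + 93.347u_yy = 0. With A = -36.1255, B = 1.06, C = 93.347, the discriminant is 13489.951794. This is a hyperbolic PDE.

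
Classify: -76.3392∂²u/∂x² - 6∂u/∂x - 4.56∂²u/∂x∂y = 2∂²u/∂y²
Rewriting in standard form: -76.3392∂²u/∂x² - 4.56∂²u/∂x∂y - 2∂²u/∂y² - 6∂u/∂x = 0. Elliptic (discriminant = -589.92).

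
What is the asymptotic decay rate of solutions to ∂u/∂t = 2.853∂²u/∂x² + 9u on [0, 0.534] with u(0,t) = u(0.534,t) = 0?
Eigenvalues: λₙ = 2.853n²π²/0.534² - 9.
First three modes:
  n=1: λ₁ = 2.853π²/0.534² - 9 ≈ 89.746
  n=2: λ₂ = 11.412π²/0.534² - 9 ≈ 385.984
  n=3: λ₃ = 25.677π²/0.534² - 9 ≈ 879.713
Since 2.853π²/0.534² ≈ 98.746 > 9, all λₙ > 0.
The n=1 mode decays slowest → dominates as t → ∞.
Asymptotic: u ~ c₁ sin(πx/0.534) e^{-λ₁t} with decay rate λ₁ ≈ 89.746.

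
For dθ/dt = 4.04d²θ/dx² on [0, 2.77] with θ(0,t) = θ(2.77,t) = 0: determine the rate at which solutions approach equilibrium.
Eigenvalues: λₙ = 4.04n²π²/2.77².
First three modes:
  n=1: λ₁ = 4.04π²/2.77² ≈ 5.197
  n=2: λ₂ = 16.16π²/2.77² ≈ 20.787 (4× faster decay)
  n=3: λ₃ = 36.36π²/2.77² ≈ 46.77 (9× faster decay)
As t → ∞, higher modes decay exponentially faster. The n=1 mode dominates: θ ~ c₁ sin(πx/2.77) e^{-λ₁t}.
Decay rate: λ₁ = 4.04π²/2.77² ≈ 5.197.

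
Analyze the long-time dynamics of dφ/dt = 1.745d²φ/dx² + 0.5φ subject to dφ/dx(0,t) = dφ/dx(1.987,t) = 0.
Long-time behavior: φ grows unboundedly. With Neumann BCs the constant mode has diffusion eigenvalue 0, so any r > 0 makes it grow like e^(0.5t); solution grows exponentially.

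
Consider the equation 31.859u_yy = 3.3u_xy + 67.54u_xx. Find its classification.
Rewriting in standard form: -67.54u_xx - 3.3u_xy + 31.859u_yy = 0. Hyperbolic. (A = -67.54, B = -3.3, C = 31.859 gives B² - 4AC = 8617.91744.)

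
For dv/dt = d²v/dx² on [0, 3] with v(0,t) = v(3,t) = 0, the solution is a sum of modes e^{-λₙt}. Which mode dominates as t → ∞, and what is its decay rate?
Eigenvalues: λₙ = n²π²/3².
First three modes:
  n=1: λ₁ = π²/3² ≈ 1.097
  n=2: λ₂ = 4π²/3² ≈ 4.386 (4× faster decay)
  n=3: λ₃ = 9π²/3² ≈ 9.87 (9× faster decay)
As t → ∞, higher modes decay exponentially faster. The n=1 mode dominates: v ~ c₁ sin(πx/3) e^{-λ₁t}.
Decay rate: λ₁ = π²/3² ≈ 1.097.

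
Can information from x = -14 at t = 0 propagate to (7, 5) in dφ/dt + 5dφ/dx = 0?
No. Only data at x = -18 affects (7, 5). Advection has one-way propagation along characteristics.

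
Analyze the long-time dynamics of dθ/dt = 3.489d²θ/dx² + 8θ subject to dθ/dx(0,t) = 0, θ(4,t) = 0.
Long-time behavior: θ grows unboundedly. Reaction dominates diffusion (r=8 > κπ²/(4L²)≈0.54); solution grows exponentially.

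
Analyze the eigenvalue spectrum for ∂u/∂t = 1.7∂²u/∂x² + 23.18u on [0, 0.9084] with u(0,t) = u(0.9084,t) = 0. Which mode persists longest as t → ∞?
Eigenvalues: λₙ = 1.7n²π²/0.9084² - 23.18.
First three modes:
  n=1: λ₁ = 1.7π²/0.9084² - 23.18 ≈ -2.847
  n=2: λ₂ = 6.8π²/0.9084² - 23.18 ≈ 58.151
  n=3: λ₃ = 15.3π²/0.9084² - 23.18 ≈ 159.814
Since 1.7π²/0.9084² ≈ 20.333 < 23.18, λ₁ < 0.
The n=1 mode grows fastest (−λₙ is largest for n=1) → dominates.
Asymptotic: u ~ c₁ sin(πx/0.9084) e^{2.847t} (exponential growth at rate −λ₁ ≈ 2.847).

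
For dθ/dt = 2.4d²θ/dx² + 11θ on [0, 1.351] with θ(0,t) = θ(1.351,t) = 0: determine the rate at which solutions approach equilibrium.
Eigenvalues: λₙ = 2.4n²π²/1.351² - 11.
First three modes:
  n=1: λ₁ = 2.4π²/1.351² - 11 ≈ 1.978
  n=2: λ₂ = 9.6π²/1.351² - 11 ≈ 40.911
  n=3: λ₃ = 21.6π²/1.351² - 11 ≈ 105.8
Since 2.4π²/1.351² ≈ 12.978 > 11, all λₙ > 0.
The n=1 mode decays slowest → dominates as t → ∞.
Asymptotic: θ ~ c₁ sin(πx/1.351) e^{-λ₁t} with decay rate λ₁ ≈ 1.978.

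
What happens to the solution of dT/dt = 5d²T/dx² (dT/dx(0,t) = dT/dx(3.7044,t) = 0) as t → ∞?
T → constant (steady state). Heat is conserved (no flux at boundaries); solution approaches the spatial average.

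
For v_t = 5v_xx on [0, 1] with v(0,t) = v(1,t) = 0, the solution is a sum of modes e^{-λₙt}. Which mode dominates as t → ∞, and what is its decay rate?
Eigenvalues: λₙ = 5n²π².
First three modes:
  n=1: λ₁ = 5π² ≈ 49.348
  n=2: λ₂ = 20π² ≈ 197.392 (4× faster decay)
  n=3: λ₃ = 45π² ≈ 444.132 (9× faster decay)
As t → ∞, higher modes decay exponentially faster. The n=1 mode dominates: v ~ c₁ sin(πx) e^{-λ₁t}.
Decay rate: λ₁ = 5π² ≈ 49.348.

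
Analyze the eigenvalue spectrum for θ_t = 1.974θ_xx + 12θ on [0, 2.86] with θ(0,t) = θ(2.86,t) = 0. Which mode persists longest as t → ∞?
Eigenvalues: λₙ = 1.974n²π²/2.86² - 12.
First three modes:
  n=1: λ₁ = 1.974π²/2.86² - 12 ≈ -9.618
  n=2: λ₂ = 7.896π²/2.86² - 12 ≈ -2.473
  n=3: λ₃ = 17.766π²/2.86² - 12 ≈ 9.437
Since 1.974π²/2.86² ≈ 2.382 < 12, λ₁ < 0.
The n=1 mode grows fastest (−λₙ is largest for n=1) → dominates.
Asymptotic: θ ~ c₁ sin(πx/2.86) e^{9.618t} (exponential growth at rate −λ₁ ≈ 9.618).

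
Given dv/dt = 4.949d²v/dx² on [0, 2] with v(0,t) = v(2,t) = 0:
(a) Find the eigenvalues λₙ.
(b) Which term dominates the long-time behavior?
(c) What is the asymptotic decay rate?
Eigenvalues: λₙ = 4.949n²π²/2².
First three modes:
  n=1: λ₁ = 4.949π²/2² ≈ 12.211
  n=2: λ₂ = 19.796π²/2² ≈ 48.845 (4× faster decay)
  n=3: λ₃ = 44.541π²/2² ≈ 109.901 (9× faster decay)
As t → ∞, higher modes decay exponentially faster. The n=1 mode dominates: v ~ c₁ sin(πx/2) e^{-λ₁t}.
Decay rate: λ₁ = 4.949π²/2² ≈ 12.211.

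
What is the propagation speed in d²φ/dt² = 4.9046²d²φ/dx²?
Speed = 4.9046. Information travels along characteristics x = x₀ ± 4.9046t.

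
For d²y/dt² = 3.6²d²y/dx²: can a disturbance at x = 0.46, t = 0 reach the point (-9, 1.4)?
No. The domain of dependence is [-14.04, -3.96], and 0.46 is outside this interval.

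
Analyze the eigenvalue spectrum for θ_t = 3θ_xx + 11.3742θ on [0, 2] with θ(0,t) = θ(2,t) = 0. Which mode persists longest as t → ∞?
Eigenvalues: λₙ = 3n²π²/2² - 11.3742.
First three modes:
  n=1: λ₁ = 3π²/2² - 11.3742 ≈ -3.972
  n=2: λ₂ = 12π²/2² - 11.3742 ≈ 18.235
  n=3: λ₃ = 27π²/2² - 11.3742 ≈ 55.246
Since 3π²/2² ≈ 7.402 < 11.3742, λ₁ < 0.
The n=1 mode grows fastest (−λₙ is largest for n=1) → dominates.
Asymptotic: θ ~ c₁ sin(πx/2) e^{3.972t} (exponential growth at rate −λ₁ ≈ 3.972).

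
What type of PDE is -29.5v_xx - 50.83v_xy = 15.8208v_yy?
Rewriting in standard form: -29.5v_xx - 50.83v_xy - 15.8208v_yy = 0. With A = -29.5, B = -50.83, C = -15.8208, the discriminant is 716.8345. This is a hyperbolic PDE.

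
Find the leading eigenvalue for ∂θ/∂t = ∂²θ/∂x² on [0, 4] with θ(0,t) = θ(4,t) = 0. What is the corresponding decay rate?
Eigenvalues: λₙ = n²π²/4².
First three modes:
  n=1: λ₁ = π²/4² ≈ 0.617
  n=2: λ₂ = 4π²/4² ≈ 2.467 (4× faster decay)
  n=3: λ₃ = 9π²/4² ≈ 5.552 (9× faster decay)
As t → ∞, higher modes decay exponentially faster. The n=1 mode dominates: θ ~ c₁ sin(πx/4) e^{-λ₁t}.
Decay rate: λ₁ = π²/4² ≈ 0.617.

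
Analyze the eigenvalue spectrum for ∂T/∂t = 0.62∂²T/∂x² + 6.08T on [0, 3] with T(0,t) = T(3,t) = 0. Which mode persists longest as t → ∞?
Eigenvalues: λₙ = 0.62n²π²/3² - 6.08.
First three modes:
  n=1: λ₁ = 0.62π²/3² - 6.08 ≈ -5.4
  n=2: λ₂ = 2.48π²/3² - 6.08 ≈ -3.36
  n=3: λ₃ = 5.58π²/3² - 6.08 ≈ 0.039
Since 0.62π²/3² ≈ 0.68 < 6.08, λ₁ < 0.
The n=1 mode grows fastest (−λₙ is largest for n=1) → dominates.
Asymptotic: T ~ c₁ sin(πx/3) e^{5.4t} (exponential growth at rate −λ₁ ≈ 5.4).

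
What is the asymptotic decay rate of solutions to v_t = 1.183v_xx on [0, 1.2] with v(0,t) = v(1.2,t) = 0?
Eigenvalues: λₙ = 1.183n²π²/1.2².
First three modes:
  n=1: λ₁ = 1.183π²/1.2² ≈ 8.108
  n=2: λ₂ = 4.732π²/1.2² ≈ 32.433 (4× faster decay)
  n=3: λ₃ = 10.647π²/1.2² ≈ 72.973 (9× faster decay)
As t → ∞, higher modes decay exponentially faster. The n=1 mode dominates: v ~ c₁ sin(πx/1.2) e^{-λ₁t}.
Decay rate: λ₁ = 1.183π²/1.2² ≈ 8.108.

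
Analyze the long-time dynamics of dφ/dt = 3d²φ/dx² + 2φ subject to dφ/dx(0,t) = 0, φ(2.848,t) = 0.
Long-time behavior: φ grows unboundedly. Reaction dominates diffusion (r=2 > κπ²/(4L²)≈0.91); solution grows exponentially.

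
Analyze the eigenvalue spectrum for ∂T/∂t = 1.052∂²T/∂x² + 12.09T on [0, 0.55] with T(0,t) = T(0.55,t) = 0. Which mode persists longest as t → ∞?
Eigenvalues: λₙ = 1.052n²π²/0.55² - 12.09.
First three modes:
  n=1: λ₁ = 1.052π²/0.55² - 12.09 ≈ 22.233
  n=2: λ₂ = 4.208π²/0.55² - 12.09 ≈ 125.204
  n=3: λ₃ = 9.468π²/0.55² - 12.09 ≈ 296.82
Since 1.052π²/0.55² ≈ 34.323 > 12.09, all λₙ > 0.
The n=1 mode decays slowest → dominates as t → ∞.
Asymptotic: T ~ c₁ sin(πx/0.55) e^{-λ₁t} with decay rate λ₁ ≈ 22.233.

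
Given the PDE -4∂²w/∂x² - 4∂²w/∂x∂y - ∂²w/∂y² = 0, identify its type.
The second-order coefficients are A = -4, B = -4, C = -1. Since B² - 4AC = 0 = 0, this is a parabolic PDE.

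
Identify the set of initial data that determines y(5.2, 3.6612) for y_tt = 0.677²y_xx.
Domain of dependence: [2.7213676, 7.6786324]. Signals travel at speed 0.677, so data within |x - 5.2| ≤ 0.677·3.6612 = 2.4786324 can reach the point.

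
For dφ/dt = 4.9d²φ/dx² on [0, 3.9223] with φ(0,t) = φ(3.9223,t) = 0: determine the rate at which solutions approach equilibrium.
Eigenvalues: λₙ = 4.9n²π²/3.9223².
First three modes:
  n=1: λ₁ = 4.9π²/3.9223² ≈ 3.144
  n=2: λ₂ = 19.6π²/3.9223² ≈ 12.574 (4× faster decay)
  n=3: λ₃ = 44.1π²/3.9223² ≈ 28.292 (9× faster decay)
As t → ∞, higher modes decay exponentially faster. The n=1 mode dominates: φ ~ c₁ sin(πx/3.9223) e^{-λ₁t}.
Decay rate: λ₁ = 4.9π²/3.9223² ≈ 3.144.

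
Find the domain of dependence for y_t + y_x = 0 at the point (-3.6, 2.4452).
A single point: x = -6.0452. The characteristic through (-3.6, 2.4452) is x - 1t = const, so x = -3.6 - 1·2.4452 = -6.0452.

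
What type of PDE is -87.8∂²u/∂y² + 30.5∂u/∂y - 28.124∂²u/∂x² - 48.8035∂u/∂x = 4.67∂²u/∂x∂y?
Rewriting in standard form: -28.124∂²u/∂x² - 4.67∂²u/∂x∂y - 87.8∂²u/∂y² - 48.8035∂u/∂x + 30.5∂u/∂y = 0. With A = -28.124, B = -4.67, C = -87.8, the discriminant is -9855.3399. This is an elliptic PDE.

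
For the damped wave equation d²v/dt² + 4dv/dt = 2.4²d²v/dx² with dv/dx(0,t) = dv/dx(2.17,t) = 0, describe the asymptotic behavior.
v → constant (steady state). Damping (γ=4) dissipates the nonconstant modes; with Neumann BCs the spatial average obeys M''+γM'=0 and tends to a finite limit.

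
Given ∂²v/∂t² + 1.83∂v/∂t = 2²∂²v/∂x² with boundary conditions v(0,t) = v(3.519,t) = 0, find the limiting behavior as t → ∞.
v → 0. Damping (γ=1.83) dissipates energy; oscillations decay exponentially.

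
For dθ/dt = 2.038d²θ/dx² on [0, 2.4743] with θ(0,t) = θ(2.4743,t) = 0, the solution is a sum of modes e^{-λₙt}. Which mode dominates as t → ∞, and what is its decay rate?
Eigenvalues: λₙ = 2.038n²π²/2.4743².
First three modes:
  n=1: λ₁ = 2.038π²/2.4743² ≈ 3.285
  n=2: λ₂ = 8.152π²/2.4743² ≈ 13.142 (4× faster decay)
  n=3: λ₃ = 18.342π²/2.4743² ≈ 29.569 (9× faster decay)
As t → ∞, higher modes decay exponentially faster. The n=1 mode dominates: θ ~ c₁ sin(πx/2.4743) e^{-λ₁t}.
Decay rate: λ₁ = 2.038π²/2.4743² ≈ 3.285.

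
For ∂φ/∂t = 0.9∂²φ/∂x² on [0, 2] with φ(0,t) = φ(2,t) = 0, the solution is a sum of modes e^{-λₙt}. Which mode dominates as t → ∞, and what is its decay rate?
Eigenvalues: λₙ = 0.9n²π²/2².
First three modes:
  n=1: λ₁ = 0.9π²/2² ≈ 2.221
  n=2: λ₂ = 3.6π²/2² ≈ 8.883 (4× faster decay)
  n=3: λ₃ = 8.1π²/2² ≈ 19.986 (9× faster decay)
As t → ∞, higher modes decay exponentially faster. The n=1 mode dominates: φ ~ c₁ sin(πx/2) e^{-λ₁t}.
Decay rate: λ₁ = 0.9π²/2² ≈ 2.221.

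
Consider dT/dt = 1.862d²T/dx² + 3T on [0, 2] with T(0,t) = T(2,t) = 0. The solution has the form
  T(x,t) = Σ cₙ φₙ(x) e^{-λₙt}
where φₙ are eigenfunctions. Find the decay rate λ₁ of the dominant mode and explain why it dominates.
Eigenvalues: λₙ = 1.862n²π²/2² - 3.
First three modes:
  n=1: λ₁ = 1.862π²/2² - 3 ≈ 1.594
  n=2: λ₂ = 7.448π²/2² - 3 ≈ 15.377
  n=3: λ₃ = 16.758π²/2² - 3 ≈ 38.349
Since 1.862π²/2² ≈ 4.594 > 3, all λₙ > 0.
The n=1 mode decays slowest → dominates as t → ∞.
Asymptotic: T ~ c₁ sin(πx/2) e^{-λ₁t} with decay rate λ₁ ≈ 1.594.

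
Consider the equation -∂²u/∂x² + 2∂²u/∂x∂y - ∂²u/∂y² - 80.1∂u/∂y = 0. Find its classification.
Parabolic. (A = -1, B = 2, C = -1 gives B² - 4AC = 0.)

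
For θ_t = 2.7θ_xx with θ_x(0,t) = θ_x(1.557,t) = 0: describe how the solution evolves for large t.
θ → constant (steady state). Heat is conserved (no flux at boundaries); solution approaches the spatial average.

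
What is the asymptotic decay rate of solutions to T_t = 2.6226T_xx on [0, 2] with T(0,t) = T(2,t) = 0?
Eigenvalues: λₙ = 2.6226n²π²/2².
First three modes:
  n=1: λ₁ = 2.6226π²/2² ≈ 6.471
  n=2: λ₂ = 10.4904π²/2² ≈ 25.884 (4× faster decay)
  n=3: λ₃ = 23.6034π²/2² ≈ 58.239 (9× faster decay)
As t → ∞, higher modes decay exponentially faster. The n=1 mode dominates: T ~ c₁ sin(πx/2) e^{-λ₁t}.
Decay rate: λ₁ = 2.6226π²/2² ≈ 6.471.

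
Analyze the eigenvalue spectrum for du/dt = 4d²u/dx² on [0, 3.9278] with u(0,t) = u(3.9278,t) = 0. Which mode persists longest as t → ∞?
Eigenvalues: λₙ = 4n²π²/3.9278².
First three modes:
  n=1: λ₁ = 4π²/3.9278² ≈ 2.559
  n=2: λ₂ = 16π²/3.9278² ≈ 10.236 (4× faster decay)
  n=3: λ₃ = 36π²/3.9278² ≈ 23.031 (9× faster decay)
As t → ∞, higher modes decay exponentially faster. The n=1 mode dominates: u ~ c₁ sin(πx/3.9278) e^{-λ₁t}.
Decay rate: λ₁ = 4π²/3.9278² ≈ 2.559.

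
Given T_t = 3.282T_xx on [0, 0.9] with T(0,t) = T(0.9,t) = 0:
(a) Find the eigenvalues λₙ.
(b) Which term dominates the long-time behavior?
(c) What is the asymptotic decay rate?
Eigenvalues: λₙ = 3.282n²π²/0.9².
First three modes:
  n=1: λ₁ = 3.282π²/0.9² ≈ 39.99
  n=2: λ₂ = 13.128π²/0.9² ≈ 159.961 (4× faster decay)
  n=3: λ₃ = 29.538π²/0.9² ≈ 359.912 (9× faster decay)
As t → ∞, higher modes decay exponentially faster. The n=1 mode dominates: T ~ c₁ sin(πx/0.9) e^{-λ₁t}.
Decay rate: λ₁ = 3.282π²/0.9² ≈ 39.99.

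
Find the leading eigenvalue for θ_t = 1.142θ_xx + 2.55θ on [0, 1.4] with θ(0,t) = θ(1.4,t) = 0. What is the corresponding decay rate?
Eigenvalues: λₙ = 1.142n²π²/1.4² - 2.55.
First three modes:
  n=1: λ₁ = 1.142π²/1.4² - 2.55 ≈ 3.201
  n=2: λ₂ = 4.568π²/1.4² - 2.55 ≈ 20.452
  n=3: λ₃ = 10.278π²/1.4² - 2.55 ≈ 49.205
Since 1.142π²/1.4² ≈ 5.751 > 2.55, all λₙ > 0.
The n=1 mode decays slowest → dominates as t → ∞.
Asymptotic: θ ~ c₁ sin(πx/1.4) e^{-λ₁t} with decay rate λ₁ ≈ 3.201.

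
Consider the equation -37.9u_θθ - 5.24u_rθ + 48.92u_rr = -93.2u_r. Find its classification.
Rewriting in standard form: 48.92u_rr - 5.24u_rθ - 37.9u_θθ + 93.2u_r = 0. Hyperbolic. (A = 48.92, B = -5.24, C = -37.9 gives B² - 4AC = 7443.7296.)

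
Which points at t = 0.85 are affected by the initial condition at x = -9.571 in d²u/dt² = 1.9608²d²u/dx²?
Domain of influence: [-11.23768, -7.90432]. Data at x = -9.571 spreads outward at speed 1.9608.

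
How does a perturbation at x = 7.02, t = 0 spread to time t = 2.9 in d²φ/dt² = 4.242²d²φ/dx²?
Domain of influence: [-5.2818, 19.3218]. Data at x = 7.02 spreads outward at speed 4.242.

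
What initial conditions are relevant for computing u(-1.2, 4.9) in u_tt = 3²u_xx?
Domain of dependence: [-15.9, 13.5]. Signals travel at speed 3, so data within |x - -1.2| ≤ 3·4.9 = 14.7 can reach the point.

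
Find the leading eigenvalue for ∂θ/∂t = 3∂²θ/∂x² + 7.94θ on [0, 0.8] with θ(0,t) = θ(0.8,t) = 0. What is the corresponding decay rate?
Eigenvalues: λₙ = 3n²π²/0.8² - 7.94.
First three modes:
  n=1: λ₁ = 3π²/0.8² - 7.94 ≈ 38.324
  n=2: λ₂ = 12π²/0.8² - 7.94 ≈ 177.115
  n=3: λ₃ = 27π²/0.8² - 7.94 ≈ 408.434
Since 3π²/0.8² ≈ 46.264 > 7.94, all λₙ > 0.
The n=1 mode decays slowest → dominates as t → ∞.
Asymptotic: θ ~ c₁ sin(πx/0.8) e^{-λ₁t} with decay rate λ₁ ≈ 38.324.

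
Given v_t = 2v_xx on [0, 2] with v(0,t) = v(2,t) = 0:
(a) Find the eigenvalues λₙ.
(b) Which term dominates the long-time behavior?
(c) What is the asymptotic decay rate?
Eigenvalues: λₙ = 2n²π²/2².
First three modes:
  n=1: λ₁ = 2π²/2² ≈ 4.935
  n=2: λ₂ = 8π²/2² ≈ 19.739 (4× faster decay)
  n=3: λ₃ = 18π²/2² ≈ 44.413 (9× faster decay)
As t → ∞, higher modes decay exponentially faster. The n=1 mode dominates: v ~ c₁ sin(πx/2) e^{-λ₁t}.
Decay rate: λ₁ = 2π²/2² ≈ 4.935.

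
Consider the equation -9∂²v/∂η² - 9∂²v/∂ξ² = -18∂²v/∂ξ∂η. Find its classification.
Rewriting in standard form: -9∂²v/∂ξ² + 18∂²v/∂ξ∂η - 9∂²v/∂η² = 0. Parabolic. (A = -9, B = 18, C = -9 gives B² - 4AC = 0.)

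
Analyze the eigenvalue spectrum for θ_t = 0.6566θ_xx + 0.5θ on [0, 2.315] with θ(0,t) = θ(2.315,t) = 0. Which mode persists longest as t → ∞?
Eigenvalues: λₙ = 0.6566n²π²/2.315² - 0.5.
First three modes:
  n=1: λ₁ = 0.6566π²/2.315² - 0.5 ≈ 0.709
  n=2: λ₂ = 2.6264π²/2.315² - 0.5 ≈ 4.337
  n=3: λ₃ = 5.9094π²/2.315² - 0.5 ≈ 10.383
Since 0.6566π²/2.315² ≈ 1.209 > 0.5, all λₙ > 0.
The n=1 mode decays slowest → dominates as t → ∞.
Asymptotic: θ ~ c₁ sin(πx/2.315) e^{-λ₁t} with decay rate λ₁ ≈ 0.709.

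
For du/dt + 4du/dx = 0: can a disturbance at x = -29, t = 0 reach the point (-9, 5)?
Yes. The characteristic through (-9, 5) passes through x = -29.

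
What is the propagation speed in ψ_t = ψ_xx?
Infinite. The heat equation is parabolic, not hyperbolic, so disturbances propagate instantly.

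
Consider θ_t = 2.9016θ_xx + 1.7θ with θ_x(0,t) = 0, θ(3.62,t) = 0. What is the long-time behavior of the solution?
As t → ∞, θ grows unboundedly. Reaction dominates diffusion (r=1.7 > κπ²/(4L²)≈0.55); solution grows exponentially.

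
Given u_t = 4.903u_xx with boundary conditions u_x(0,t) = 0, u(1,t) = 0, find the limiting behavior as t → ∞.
u → 0. Heat escapes through the Dirichlet boundary.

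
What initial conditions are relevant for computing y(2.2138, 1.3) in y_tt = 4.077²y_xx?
Domain of dependence: [-3.0863, 7.5139]. Signals travel at speed 4.077, so data within |x - 2.2138| ≤ 4.077·1.3 = 5.3001 can reach the point.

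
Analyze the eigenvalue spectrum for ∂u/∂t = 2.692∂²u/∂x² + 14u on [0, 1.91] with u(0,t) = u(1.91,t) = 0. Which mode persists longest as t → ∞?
Eigenvalues: λₙ = 2.692n²π²/1.91² - 14.
First three modes:
  n=1: λ₁ = 2.692π²/1.91² - 14 ≈ -6.717
  n=2: λ₂ = 10.768π²/1.91² - 14 ≈ 15.132
  n=3: λ₃ = 24.228π²/1.91² - 14 ≈ 51.547
Since 2.692π²/1.91² ≈ 7.283 < 14, λ₁ < 0.
The n=1 mode grows fastest (−λₙ is largest for n=1) → dominates.
Asymptotic: u ~ c₁ sin(πx/1.91) e^{6.717t} (exponential growth at rate −λ₁ ≈ 6.717).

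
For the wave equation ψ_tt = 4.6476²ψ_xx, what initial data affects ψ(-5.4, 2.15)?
Domain of dependence: [-15.39234, 4.59234]. Signals travel at speed 4.6476, so data within |x - -5.4| ≤ 4.6476·2.15 = 9.99234 can reach the point.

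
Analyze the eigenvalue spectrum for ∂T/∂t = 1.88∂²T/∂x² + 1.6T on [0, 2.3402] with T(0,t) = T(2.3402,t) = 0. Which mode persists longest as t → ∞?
Eigenvalues: λₙ = 1.88n²π²/2.3402² - 1.6.
First three modes:
  n=1: λ₁ = 1.88π²/2.3402² - 1.6 ≈ 1.788
  n=2: λ₂ = 7.52π²/2.3402² - 1.6 ≈ 11.952
  n=3: λ₃ = 16.92π²/2.3402² - 1.6 ≈ 28.893
Since 1.88π²/2.3402² ≈ 3.388 > 1.6, all λₙ > 0.
The n=1 mode decays slowest → dominates as t → ∞.
Asymptotic: T ~ c₁ sin(πx/2.3402) e^{-λ₁t} with decay rate λ₁ ≈ 1.788.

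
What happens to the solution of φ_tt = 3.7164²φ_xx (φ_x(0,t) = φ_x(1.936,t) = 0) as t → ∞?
φ oscillates about a mean that drifts linearly in t (generically unbounded; no decay). There is no damping, so the nonconstant modes persist as standing waves (energy conserved, no decay). But with Neumann conditions at both ends the constant mode has eigenvalue 0: the spatial mean M(t) of φ satisfies M'' = 0, so M(t) = M(0) + M'(0)·t. Unless the initial velocity has zero mean (∫φ_t(x,0)dx = 0), the solution grows linearly in t (unbounded, though not exponentially); if it does have zero mean, the solution stays bounded and simply oscillates.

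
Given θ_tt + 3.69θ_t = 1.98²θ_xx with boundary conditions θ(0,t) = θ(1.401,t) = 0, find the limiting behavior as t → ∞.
θ → 0. Damping (γ=3.69) dissipates energy; oscillations decay exponentially.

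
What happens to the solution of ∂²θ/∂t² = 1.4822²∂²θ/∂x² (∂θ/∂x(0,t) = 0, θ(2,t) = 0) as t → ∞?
θ oscillates (no decay). Energy is conserved; the solution oscillates indefinitely as standing waves.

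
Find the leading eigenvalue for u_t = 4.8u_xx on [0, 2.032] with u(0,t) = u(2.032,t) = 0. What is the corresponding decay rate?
Eigenvalues: λₙ = 4.8n²π²/2.032².
First three modes:
  n=1: λ₁ = 4.8π²/2.032² ≈ 11.473
  n=2: λ₂ = 19.2π²/2.032² ≈ 45.894 (4× faster decay)
  n=3: λ₃ = 43.2π²/2.032² ≈ 103.261 (9× faster decay)
As t → ∞, higher modes decay exponentially faster. The n=1 mode dominates: u ~ c₁ sin(πx/2.032) e^{-λ₁t}.
Decay rate: λ₁ = 4.8π²/2.032² ≈ 11.473.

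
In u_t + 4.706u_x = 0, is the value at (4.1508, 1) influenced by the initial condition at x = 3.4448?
No. Only data at x = -0.5552 affects (4.1508, 1). Advection has one-way propagation along characteristics.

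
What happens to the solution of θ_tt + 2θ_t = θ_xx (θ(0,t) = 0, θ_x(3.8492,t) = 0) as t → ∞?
θ → 0. Damping (γ=2) dissipates energy; oscillations decay exponentially.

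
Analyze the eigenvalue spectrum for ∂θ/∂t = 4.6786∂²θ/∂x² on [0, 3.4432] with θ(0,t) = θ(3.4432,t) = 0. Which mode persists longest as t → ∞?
Eigenvalues: λₙ = 4.6786n²π²/3.4432².
First three modes:
  n=1: λ₁ = 4.6786π²/3.4432² ≈ 3.895
  n=2: λ₂ = 18.7144π²/3.4432² ≈ 15.579 (4× faster decay)
  n=3: λ₃ = 42.1074π²/3.4432² ≈ 35.054 (9× faster decay)
As t → ∞, higher modes decay exponentially faster. The n=1 mode dominates: θ ~ c₁ sin(πx/3.4432) e^{-λ₁t}.
Decay rate: λ₁ = 4.6786π²/3.4432² ≈ 3.895.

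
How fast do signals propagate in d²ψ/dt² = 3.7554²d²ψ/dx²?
Speed = 3.7554. Information travels along characteristics x = x₀ ± 3.7554t.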